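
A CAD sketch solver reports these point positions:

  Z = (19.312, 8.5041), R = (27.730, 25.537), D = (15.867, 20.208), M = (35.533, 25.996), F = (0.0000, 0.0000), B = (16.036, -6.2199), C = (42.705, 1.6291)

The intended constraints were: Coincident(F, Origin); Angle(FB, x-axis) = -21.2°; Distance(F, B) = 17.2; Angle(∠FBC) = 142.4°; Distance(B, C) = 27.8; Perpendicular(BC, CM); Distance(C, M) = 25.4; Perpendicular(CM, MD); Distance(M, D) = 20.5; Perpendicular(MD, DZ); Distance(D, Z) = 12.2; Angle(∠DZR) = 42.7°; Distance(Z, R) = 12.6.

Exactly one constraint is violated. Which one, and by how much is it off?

Distance(Z, R) = 12.6 — off by 6.40.

F = (0.00, 0.00) ✓; FB at -21.20° ✓; |FB| = 17.20 ✓; ∠FBC = 142.4° ✓; |BC| = 27.80 ✓; ∠(BC, CM) = 90.00° ✓; |CM| = 25.40 ✓; ∠(CM, MD) = 90.00° ✓; |MD| = 20.50 ✓; ∠(MD, DZ) = 90.00° ✓; |DZ| = 12.20 ✓; ∠DZR = 42.70° ✓; |ZR| = 19.00 ✗.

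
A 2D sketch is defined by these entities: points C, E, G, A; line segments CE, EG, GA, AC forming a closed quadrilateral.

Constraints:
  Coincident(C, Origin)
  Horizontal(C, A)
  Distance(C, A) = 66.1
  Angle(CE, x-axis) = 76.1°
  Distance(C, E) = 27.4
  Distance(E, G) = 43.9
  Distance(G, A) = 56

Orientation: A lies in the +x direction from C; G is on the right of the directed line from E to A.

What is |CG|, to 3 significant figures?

21.1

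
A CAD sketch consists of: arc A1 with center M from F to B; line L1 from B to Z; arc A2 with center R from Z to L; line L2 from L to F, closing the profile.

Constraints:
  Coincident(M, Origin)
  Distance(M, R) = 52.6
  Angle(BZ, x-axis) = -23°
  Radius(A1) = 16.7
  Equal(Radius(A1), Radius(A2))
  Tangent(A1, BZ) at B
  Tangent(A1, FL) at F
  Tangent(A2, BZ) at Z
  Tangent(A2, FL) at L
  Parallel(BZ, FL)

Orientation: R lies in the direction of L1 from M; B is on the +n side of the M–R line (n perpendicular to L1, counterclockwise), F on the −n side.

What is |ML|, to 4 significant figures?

55.19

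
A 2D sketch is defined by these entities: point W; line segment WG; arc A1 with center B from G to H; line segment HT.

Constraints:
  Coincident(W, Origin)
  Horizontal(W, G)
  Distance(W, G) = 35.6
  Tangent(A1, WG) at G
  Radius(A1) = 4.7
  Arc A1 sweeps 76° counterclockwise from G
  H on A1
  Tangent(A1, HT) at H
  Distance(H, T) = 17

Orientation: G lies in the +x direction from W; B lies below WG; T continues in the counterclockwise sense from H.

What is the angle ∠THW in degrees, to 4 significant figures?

82.55°

W is at the origin; WG is horizontal with |WG| = 35.6 and G on the +x side, so G = (35.60, 0.000). A1 meets WG tangentially, so BG is at right angles to WG, so B = G + (0, -4.7) = (35.60, -4.700). On A1, G sits at bearing 90° from B; a 76° counterclockwise sweep puts H at bearing 166°, so H = B + 4.7·(cos 166°, sin 166°) = (31.04, -3.563). Tangency of A1 to HT means the radius BH is perpendicular to HT, so HT runs along (−sin 166°, cos 166°); with |HT| = 17.0, T = (26.93, -20.06). Then cos ∠THW = HT·HW / (|HT||HW|), giving 82.55°.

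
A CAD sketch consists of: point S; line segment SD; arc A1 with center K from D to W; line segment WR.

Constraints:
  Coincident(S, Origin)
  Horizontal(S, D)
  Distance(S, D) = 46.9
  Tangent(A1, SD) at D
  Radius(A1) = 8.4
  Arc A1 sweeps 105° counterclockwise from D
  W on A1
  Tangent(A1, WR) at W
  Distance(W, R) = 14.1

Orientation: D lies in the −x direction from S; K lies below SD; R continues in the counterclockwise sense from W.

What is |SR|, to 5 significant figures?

56.777

S is at the origin; S and D share the same y with |SD| = 46.9 and D on the −x side, so D = (-46.900, 0.0000). The tangent condition forces KD to be normal to SD, so K = D + (0, -8.4) = (-46.900, -8.4000). On A1, D sits at bearing 90° from K; a 105° counterclockwise sweep puts W at bearing 195°, so W = K + 8.4·(cos 195°, sin 195°) = (-55.014, -10.574). Tangency of A1 to WR means the radius KW is perpendicular to WR, so WR runs along (−sin 195°, cos 195°); with |WR| = 14.1, R = (-51.364, -24.194). Then |SR| = |R − S| = 56.777.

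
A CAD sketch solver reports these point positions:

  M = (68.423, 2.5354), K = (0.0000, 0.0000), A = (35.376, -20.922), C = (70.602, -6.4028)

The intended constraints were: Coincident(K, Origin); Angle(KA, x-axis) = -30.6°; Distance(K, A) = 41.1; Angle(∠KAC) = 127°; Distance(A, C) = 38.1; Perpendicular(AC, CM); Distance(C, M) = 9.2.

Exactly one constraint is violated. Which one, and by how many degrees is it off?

Perpendicular(AC, CM) — off by 8.70°.

K = (0.00, 0.00) ✓; KA at -30.60° ✓; |KA| = 41.10 ✓; ∠KAC = 127.0° ✓; |AC| = 38.10 ✓; ∠(AC, CM) = 81.30° ✗; |CM| = 9.200 ✓.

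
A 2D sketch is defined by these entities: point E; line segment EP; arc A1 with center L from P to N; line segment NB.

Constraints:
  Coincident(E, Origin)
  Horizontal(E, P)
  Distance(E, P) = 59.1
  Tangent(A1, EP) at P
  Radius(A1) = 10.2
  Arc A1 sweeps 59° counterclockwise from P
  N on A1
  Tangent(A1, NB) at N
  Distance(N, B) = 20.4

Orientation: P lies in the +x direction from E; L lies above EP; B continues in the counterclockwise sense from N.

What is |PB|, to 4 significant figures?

29.56

E is at the origin; EP is horizontal with |EP| = 59.1 and P on the +x side, so P = (59.10, 0.000). Since A1 is tangent to EP there, LP ⟂ EP, so L = P + (0, 10.2) = (59.10, 10.20). On A1, P sits at bearing -90° from L; a 59° counterclockwise sweep puts N at bearing -31°, so N = L + 10.2·(cos -31°, sin -31°) = (67.84, 4.947). A1 meets NB tangentially, so LN is at right angles to NB, so NB runs along (−sin -31°, cos -31°); with |NB| = 20.4, B = (78.35, 22.43). Then |PB| = |B − P| = 29.56.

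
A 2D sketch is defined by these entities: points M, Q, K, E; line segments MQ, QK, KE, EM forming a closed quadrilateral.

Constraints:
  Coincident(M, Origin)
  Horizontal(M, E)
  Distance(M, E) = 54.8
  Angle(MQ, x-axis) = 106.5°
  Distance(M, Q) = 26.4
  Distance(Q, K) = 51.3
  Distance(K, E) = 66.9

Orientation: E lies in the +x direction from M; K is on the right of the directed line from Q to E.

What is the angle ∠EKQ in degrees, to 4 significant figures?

67.87°

Checks: |QK| = 51.30 ✓; |KE| = 66.90 ✓.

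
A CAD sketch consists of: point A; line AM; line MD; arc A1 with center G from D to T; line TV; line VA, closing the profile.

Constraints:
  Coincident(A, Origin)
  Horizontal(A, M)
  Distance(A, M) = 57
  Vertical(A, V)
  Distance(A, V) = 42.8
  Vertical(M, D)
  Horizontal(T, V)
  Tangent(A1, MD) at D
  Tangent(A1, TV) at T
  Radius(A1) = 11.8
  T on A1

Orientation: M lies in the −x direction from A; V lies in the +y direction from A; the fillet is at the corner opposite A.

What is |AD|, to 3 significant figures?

64.9

A is at the origin; A and M share the same y with |AM| = 57.0 and M on the −x side, so M = (-57.0, 0.00). A and V share the same x with |AV| = 42.8 and V on the +y side, so V = (0.00, 42.8). The virtual corner opposite A is at (-57.0, 42.8). A1 meets MD tangentially, so GD is at right angles to MD and since A1 is tangent to TV there, GT ⟂ TV, with radius 11.8, so the center G sits 11.8 in from both sides at G = (-45.2, 31.0). That places the tangent points at D = (-57.0, 31.0) on MD and T = (-45.2, 42.8) on TV. Then |AD| = |D − A| = 64.9.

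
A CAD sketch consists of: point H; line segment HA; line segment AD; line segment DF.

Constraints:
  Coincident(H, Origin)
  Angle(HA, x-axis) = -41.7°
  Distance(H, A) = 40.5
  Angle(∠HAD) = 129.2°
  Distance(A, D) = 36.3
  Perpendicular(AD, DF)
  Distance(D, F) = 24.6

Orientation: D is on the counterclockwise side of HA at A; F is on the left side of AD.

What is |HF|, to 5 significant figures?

62.268

H is at the origin; HA runs at -41.7° with length 40.5, so A = 40.5·(cos -41.7°, sin -41.7°) = (30.239, -26.942). ∠HAD = 129.2°, so AD runs at -41.7° + (180° − 129.2°) = 9.1000° from the x-axis; with |AD| = 36.3, D = A + 36.3·(cos 9.1000°, sin 9.1000°) = (66.082, -21.201). The perpendicularity gives DF at right angles to AD; with |DF| = 24.6 on the left of AD, F = D + 24.6·(-0.15816, 0.98741) = (62.191, 3.0897). Then |HF| = |F − H| = 62.268.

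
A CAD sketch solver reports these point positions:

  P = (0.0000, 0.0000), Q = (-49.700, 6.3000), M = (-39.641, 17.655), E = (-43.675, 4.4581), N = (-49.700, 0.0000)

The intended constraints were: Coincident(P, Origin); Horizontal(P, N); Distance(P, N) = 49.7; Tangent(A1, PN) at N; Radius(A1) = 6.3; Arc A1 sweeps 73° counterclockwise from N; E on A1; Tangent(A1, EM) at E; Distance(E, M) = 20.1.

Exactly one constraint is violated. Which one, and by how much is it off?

Distance(E, M) = 20.1 — off by 6.30.

P = (0.00, 0.00) ✓; P.y = 0.00, N.y = 0.00 ✓; |PN| = 49.70 ✓; ∠(QN, NP) = 90.00° ✓; |QN| = 6.300 ✓; bearing(Q→E) − bearing(Q→N) = 73.00° ✓; |QE| = 6.300 ✓; ∠(QE, EM) = 90.00° ✓; |EM| = 13.80 ✗.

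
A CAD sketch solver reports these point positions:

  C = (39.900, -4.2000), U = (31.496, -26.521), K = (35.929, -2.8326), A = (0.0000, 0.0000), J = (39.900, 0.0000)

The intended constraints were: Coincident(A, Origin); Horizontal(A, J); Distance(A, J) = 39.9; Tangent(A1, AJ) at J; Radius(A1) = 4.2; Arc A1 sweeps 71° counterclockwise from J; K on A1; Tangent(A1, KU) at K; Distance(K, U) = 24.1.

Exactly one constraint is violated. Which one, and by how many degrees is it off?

Tangent(A1, KU) at K — off by 8.40°.

A = (0.00, 0.00) ✓; A.y = 0.00, J.y = 0.00 ✓; |AJ| = 39.90 ✓; ∠(CJ, JA) = 90.00° ✓; |CJ| = 4.200 ✓; bearing(C→K) − bearing(C→J) = 71.00° ✓; |CK| = 4.200 ✓; ∠(CK, KU) = 81.60° ✗; |KU| = 24.10 ✓.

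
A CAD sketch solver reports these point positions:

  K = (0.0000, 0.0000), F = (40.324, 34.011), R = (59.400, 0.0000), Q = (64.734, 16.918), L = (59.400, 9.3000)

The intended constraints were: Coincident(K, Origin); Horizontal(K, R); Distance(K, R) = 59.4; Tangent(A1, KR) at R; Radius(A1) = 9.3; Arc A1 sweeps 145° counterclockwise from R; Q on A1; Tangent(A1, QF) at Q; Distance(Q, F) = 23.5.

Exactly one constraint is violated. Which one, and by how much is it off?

Distance(Q, F) = 23.5 — off by 6.30.

K = (0.00, 0.00) ✓; K.y = 0.00, R.y = 0.00 ✓; |KR| = 59.40 ✓; ∠(LR, RK) = 90.00° ✓; |LR| = 9.300 ✓; bearing(L→Q) − bearing(L→R) = 145.0° ✓; |LQ| = 9.300 ✓; ∠(LQ, QF) = 90.00° ✓; |QF| = 29.80 ✗.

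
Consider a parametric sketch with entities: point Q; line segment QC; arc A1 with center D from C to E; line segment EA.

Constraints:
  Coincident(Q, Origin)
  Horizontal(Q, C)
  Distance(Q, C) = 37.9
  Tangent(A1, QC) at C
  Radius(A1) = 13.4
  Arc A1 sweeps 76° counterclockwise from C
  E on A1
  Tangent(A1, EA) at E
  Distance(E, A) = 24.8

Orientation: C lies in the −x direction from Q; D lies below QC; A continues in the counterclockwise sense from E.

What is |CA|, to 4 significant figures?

39.14

Q is at the origin; QC is horizontal with |QC| = 37.9 and C on the −x side, so C = (-37.90, 0.000). Since A1 is tangent to QC there, DC ⟂ QC, so D = C + (0, -13.4) = (-37.90, -13.40). On A1, C sits at bearing 90° from D; a 76° counterclockwise sweep puts E at bearing 166°, so E = D + 13.4·(cos 166°, sin 166°) = (-50.90, -10.16). The tangent condition forces DE to be normal to EA, so EA runs along (−sin 166°, cos 166°); with |EA| = 24.8, A = (-56.90, -34.22). Then |CA| = |A − C| = 39.14.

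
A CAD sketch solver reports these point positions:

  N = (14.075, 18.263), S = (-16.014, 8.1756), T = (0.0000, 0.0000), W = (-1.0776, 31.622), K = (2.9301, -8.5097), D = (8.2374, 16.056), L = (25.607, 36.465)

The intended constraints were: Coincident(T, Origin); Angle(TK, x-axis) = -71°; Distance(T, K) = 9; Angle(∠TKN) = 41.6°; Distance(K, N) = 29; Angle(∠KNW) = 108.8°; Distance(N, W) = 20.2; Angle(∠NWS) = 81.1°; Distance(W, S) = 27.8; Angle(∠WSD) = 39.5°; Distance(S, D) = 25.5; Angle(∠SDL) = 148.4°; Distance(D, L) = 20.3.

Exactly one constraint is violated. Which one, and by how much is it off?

Distance(D, L) = 20.3 — off by 6.50.

T = (0.00, 0.00) ✓; TK at -71.00° ✓; |TK| = 9.000 ✓; ∠TKN = 41.60° ✓; |KN| = 29.00 ✓; ∠KNW = 108.8° ✓; |NW| = 20.20 ✓; ∠NWS = 81.10° ✓; |WS| = 27.80 ✓; ∠WSD = 39.50° ✓; |SD| = 25.50 ✓; ∠SDL = 148.4° ✓; |DL| = 26.80 ✗.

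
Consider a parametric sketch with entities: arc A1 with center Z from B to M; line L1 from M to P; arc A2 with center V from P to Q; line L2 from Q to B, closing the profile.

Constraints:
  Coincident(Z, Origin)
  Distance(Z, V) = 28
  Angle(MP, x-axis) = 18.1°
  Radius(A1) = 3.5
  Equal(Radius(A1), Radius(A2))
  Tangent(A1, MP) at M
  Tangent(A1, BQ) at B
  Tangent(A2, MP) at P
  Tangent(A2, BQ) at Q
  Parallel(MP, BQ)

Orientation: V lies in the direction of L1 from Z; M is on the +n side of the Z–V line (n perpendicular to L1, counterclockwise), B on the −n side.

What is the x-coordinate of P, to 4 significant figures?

25.53

Tangency of A1 to both parallel lines with radius 3.5 puts M and B at Z ± 3.5·n: M = (-1.087, 3.327), B = (1.087, -3.327). Equal radii place P and Q the same way about V: P = V + 3.5·n = (25.53, 12.03), Q = V − 3.5·n = (27.70, 5.372). So P.x = 25.53.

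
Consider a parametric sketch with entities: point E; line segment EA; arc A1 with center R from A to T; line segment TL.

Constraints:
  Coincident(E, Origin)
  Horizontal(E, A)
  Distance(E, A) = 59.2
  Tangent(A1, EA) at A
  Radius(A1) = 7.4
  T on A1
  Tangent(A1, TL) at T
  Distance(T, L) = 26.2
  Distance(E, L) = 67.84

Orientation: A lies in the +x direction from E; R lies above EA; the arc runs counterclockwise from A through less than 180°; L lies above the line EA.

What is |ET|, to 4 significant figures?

66.95

Checks: ∠(RA, AE) = 90.00° ✓; |RT| = 7.400 ✓; ∠(RT, TL) = 90.00° ✓; |TL| = 26.20 ✓; |EL| = 67.84 ✓.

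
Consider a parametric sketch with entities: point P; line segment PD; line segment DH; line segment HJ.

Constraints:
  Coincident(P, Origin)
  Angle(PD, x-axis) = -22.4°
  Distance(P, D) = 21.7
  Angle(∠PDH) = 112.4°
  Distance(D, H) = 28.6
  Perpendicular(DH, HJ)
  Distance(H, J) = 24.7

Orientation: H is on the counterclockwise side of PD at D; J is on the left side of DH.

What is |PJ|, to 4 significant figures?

37.16

P is at the origin; PD runs at -22.4° with length 21.7, so D = 21.7·(cos -22.4°, sin -22.4°) = (20.06, -8.269). ∠PDH = 112.4°, so DH runs at -22.4° + (180° − 112.4°) = 45.20° from the x-axis; with |DH| = 28.6, H = D + 28.6·(cos 45.20°, sin 45.20°) = (40.22, 12.02). The perpendicularity gives HJ at right angles to DH; with |HJ| = 24.7 on the left of DH, J = H + 24.7·(-0.7096, 0.7046) = (22.69, 29.43). Then |PJ| = |J − P| = 37.16.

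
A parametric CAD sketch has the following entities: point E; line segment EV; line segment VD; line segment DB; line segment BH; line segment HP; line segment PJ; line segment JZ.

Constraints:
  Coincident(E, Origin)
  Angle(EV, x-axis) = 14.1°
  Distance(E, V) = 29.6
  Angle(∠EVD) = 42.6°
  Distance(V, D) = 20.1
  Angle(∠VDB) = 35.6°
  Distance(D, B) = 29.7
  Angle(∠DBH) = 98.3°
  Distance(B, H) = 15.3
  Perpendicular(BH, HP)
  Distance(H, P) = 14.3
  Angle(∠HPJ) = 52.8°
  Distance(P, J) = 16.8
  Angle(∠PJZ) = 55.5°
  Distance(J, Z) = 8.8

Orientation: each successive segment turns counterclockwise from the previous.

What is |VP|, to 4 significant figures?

5.682

∠DBH = 98.3° gives BH at 17.60° from the x-axis; with |BH| = 15.3, H = (38.60, -5.289). The perpendicularity gives HP at right angles to BH, so HP runs at 107.6°; with |HP| = 14.3, P = (34.28, 8.342). Then |VP| = |P − V| = 5.682.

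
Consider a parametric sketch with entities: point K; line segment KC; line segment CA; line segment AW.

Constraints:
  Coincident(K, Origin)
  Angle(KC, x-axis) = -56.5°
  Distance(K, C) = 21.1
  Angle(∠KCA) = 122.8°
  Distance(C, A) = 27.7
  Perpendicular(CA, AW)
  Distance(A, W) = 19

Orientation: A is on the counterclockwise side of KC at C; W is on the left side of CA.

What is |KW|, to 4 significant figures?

39.15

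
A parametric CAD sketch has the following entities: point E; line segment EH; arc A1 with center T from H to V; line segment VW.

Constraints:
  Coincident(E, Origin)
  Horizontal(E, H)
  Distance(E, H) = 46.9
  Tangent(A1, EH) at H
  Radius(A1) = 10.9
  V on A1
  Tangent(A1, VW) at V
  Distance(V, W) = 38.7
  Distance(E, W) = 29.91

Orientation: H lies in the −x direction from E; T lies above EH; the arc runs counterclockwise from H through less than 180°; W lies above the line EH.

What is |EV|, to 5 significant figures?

39.852

E is at the origin; E and H share the same y with |EH| = 46.9 and H on the −x side, so H = (-46.900, 0.0000). Tangency of A1 to EH means the radius TH is perpendicular to EH, so T = H + (0, 10.9) = (-46.900, 10.900). Since TV ⟂ VW (tangency), |TW| = √(10.9² + 38.7²) = 40.206 regardless of where V sits on A1. So W lies on both circle(E, 29.91) and circle(T, 40.206); the above-EH intersection is W = (-10.513, 28.002). V is the foot of the tangent from W: V = (-39.763, 2.6616).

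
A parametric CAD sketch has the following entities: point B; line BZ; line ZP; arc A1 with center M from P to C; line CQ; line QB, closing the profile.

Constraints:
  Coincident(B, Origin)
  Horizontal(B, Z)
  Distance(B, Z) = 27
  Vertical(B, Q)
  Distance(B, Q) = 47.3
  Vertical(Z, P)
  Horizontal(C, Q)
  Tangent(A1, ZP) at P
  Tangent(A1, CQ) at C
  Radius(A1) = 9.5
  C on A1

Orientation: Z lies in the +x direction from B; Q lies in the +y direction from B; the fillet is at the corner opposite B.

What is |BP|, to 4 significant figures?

46.45

The virtual corner opposite B is at (27.00, 47.30). A1 meets ZP tangentially, so MP is at right angles to ZP and the tangent condition forces MC to be normal to CQ, with radius 9.5, so the center M sits 9.5 in from both sides at M = (17.50, 37.80). That places the tangent points at P = (27.00, 37.80) on ZP and C = (17.50, 47.30) on CQ. Then |BP| = |P − B| = 46.45.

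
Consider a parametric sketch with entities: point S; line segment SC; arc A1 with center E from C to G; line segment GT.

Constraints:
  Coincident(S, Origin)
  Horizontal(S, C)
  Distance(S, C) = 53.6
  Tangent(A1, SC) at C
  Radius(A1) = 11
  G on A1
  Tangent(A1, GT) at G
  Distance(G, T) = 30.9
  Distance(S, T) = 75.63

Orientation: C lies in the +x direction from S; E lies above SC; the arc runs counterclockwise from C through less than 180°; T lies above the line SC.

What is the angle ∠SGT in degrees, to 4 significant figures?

96.48°

Checks: ∠(EC, CS) = 90.00° ✓; |EG| = 11.00 ✓; ∠(EG, GT) = 90.00° ✓; |GT| = 30.90 ✓; |ST| = 75.63 ✓.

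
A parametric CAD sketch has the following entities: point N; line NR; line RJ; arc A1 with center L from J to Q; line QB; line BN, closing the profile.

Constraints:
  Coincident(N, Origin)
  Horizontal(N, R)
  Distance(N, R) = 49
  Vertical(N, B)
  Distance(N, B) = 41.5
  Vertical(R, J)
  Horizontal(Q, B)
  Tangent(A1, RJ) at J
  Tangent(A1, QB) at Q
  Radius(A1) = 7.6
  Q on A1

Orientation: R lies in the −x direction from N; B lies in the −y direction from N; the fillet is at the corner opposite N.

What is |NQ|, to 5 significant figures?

58.619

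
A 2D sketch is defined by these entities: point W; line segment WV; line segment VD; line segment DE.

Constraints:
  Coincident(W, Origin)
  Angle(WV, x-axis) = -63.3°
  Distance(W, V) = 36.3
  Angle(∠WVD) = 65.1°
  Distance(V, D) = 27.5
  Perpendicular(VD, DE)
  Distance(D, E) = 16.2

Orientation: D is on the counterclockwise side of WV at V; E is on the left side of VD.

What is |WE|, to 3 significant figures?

20.7

W is at the origin; WV runs at -63.3° with length 36.3, so V = 36.3·(cos -63.3°, sin -63.3°) = (16.3, -32.4). ∠WVD = 65.1°, so VD runs at -63.3° + (180° − 65.1°) = 51.6° from the x-axis; with |VD| = 27.5, D = V + 27.5·(cos 51.6°, sin 51.6°) = (33.4, -10.9). VD ⟂ DE; with |DE| = 16.2 on the left of VD, E = D + 16.2·(-0.784, 0.621) = (20.7, -0.815). Then |WE| = |E − W| = 20.7.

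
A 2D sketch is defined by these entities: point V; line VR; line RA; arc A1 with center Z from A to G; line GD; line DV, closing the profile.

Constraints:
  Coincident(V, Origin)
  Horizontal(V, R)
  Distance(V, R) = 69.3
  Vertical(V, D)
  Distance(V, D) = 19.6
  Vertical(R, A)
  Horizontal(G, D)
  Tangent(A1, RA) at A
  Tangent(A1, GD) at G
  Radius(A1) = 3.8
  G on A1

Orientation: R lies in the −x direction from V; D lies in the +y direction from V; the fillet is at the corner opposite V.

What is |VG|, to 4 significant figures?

68.37

V is at the origin; V and R share the same y with |VR| = 69.3 and R on the −x side, so R = (-69.30, 0.000). V and D share the same x with |VD| = 19.6 and D on the +y side, so D = (0.000, 19.60). The virtual corner opposite V is at (-69.30, 19.60). A1 meets RA tangentially, so ZA is at right angles to RA and tangency of A1 to GD means the radius ZG is perpendicular to GD, with radius 3.8, so the center Z sits 3.8 in from both sides at Z = (-65.50, 15.80). That places the tangent points at A = (-69.30, 15.80) on RA and G = (-65.50, 19.60) on GD. Then |VG| = |G − V| = 68.37.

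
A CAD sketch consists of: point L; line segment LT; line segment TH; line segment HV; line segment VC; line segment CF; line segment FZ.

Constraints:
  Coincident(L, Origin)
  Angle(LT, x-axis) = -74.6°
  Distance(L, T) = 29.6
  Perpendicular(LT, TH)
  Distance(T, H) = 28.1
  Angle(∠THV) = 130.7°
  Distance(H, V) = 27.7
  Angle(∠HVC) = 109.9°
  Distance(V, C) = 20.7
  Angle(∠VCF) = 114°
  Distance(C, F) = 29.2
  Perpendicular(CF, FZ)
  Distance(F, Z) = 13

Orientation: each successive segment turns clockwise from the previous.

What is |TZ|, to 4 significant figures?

24.73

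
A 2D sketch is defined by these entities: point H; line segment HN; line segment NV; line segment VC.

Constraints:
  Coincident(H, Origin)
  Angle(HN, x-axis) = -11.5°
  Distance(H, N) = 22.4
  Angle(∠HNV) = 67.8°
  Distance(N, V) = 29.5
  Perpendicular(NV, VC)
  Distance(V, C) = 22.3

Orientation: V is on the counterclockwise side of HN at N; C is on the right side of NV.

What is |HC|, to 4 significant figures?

47.91

∠HNV = 67.8°, so NV runs at -11.5° + (180° − 67.8°) = 100.7° from the x-axis; with |NV| = 29.5, V = N + 29.5·(cos 100.7°, sin 100.7°) = (16.47, 24.52). NV is perpendicular to VC; with |VC| = 22.3 on the right of NV, C = V + 22.3·(0.9826, 0.1857) = (38.39, 28.66). Then |HC| = |C − H| = 47.91.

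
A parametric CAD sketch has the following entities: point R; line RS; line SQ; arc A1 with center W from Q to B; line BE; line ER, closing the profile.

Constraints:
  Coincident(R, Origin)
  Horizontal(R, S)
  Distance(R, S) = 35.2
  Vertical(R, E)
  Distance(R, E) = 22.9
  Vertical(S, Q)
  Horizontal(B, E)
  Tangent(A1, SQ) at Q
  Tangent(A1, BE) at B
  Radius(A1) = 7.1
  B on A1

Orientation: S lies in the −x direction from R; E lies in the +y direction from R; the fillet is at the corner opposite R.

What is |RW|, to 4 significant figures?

32.24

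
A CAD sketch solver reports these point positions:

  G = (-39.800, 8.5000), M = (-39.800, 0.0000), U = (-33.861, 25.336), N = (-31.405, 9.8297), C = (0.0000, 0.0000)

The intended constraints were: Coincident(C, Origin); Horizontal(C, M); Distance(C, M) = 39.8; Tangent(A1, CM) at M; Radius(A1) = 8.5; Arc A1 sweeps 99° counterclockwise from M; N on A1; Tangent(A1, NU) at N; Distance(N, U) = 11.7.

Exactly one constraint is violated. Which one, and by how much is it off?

Distance(N, U) = 11.7 — off by 4.00.

C = (0.00, 0.00) ✓; C.y = 0.00, M.y = 0.00 ✓; |CM| = 39.80 ✓; ∠(GM, MC) = 90.00° ✓; |GM| = 8.500 ✓; bearing(G→N) − bearing(G→M) = 99.00° ✓; |GN| = 8.500 ✓; ∠(GN, NU) = 90.00° ✓; |NU| = 15.70 ✗.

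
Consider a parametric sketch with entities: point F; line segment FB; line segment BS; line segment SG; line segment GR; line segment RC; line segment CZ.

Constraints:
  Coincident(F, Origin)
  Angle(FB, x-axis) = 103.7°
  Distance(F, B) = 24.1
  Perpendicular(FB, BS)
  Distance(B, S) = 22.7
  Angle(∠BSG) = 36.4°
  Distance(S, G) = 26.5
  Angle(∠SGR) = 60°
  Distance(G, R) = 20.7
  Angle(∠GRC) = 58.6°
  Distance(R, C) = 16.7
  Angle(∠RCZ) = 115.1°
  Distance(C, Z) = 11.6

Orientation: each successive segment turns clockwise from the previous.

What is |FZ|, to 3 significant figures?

17.5

F is at the origin; FB runs at 103.7° with length 24.1, so B = (-5.71, 23.4). The perpendicularity gives BS at right angles to FB, so BS runs at 13.7°; with |BS| = 22.7, S = (16.3, 28.8). ∠BSG = 36.4° gives SG at -130° from the x-axis; with |SG| = 26.5, G = (-0.652, 8.46). ∠SGR = 60.0° gives GR at 110° from the x-axis; with |GR| = 20.7, R = (-7.77, 27.9). ∠GRC = 58.6° gives RC at -11.3° from the x-axis; with |RC| = 16.7, C = (8.61, 24.6). ∠RCZ = 115.1° gives CZ at -76.2° from the x-axis; with |CZ| = 11.6, Z = (11.4, 13.4). Then |FZ| = |Z − F| = 17.5.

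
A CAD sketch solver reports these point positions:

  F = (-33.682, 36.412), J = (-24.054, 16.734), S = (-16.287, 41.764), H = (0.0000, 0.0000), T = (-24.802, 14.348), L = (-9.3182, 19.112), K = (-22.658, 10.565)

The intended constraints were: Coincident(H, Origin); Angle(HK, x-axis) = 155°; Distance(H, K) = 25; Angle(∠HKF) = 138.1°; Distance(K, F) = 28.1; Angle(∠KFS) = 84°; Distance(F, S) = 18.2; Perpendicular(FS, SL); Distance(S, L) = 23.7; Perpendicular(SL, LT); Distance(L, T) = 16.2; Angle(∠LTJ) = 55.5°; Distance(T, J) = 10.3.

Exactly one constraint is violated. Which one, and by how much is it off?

Distance(T, J) = 10.3 — off by 7.80.

H = (0.00, 0.00) ✓; HK at 155.0° ✓; |HK| = 25.00 ✓; ∠HKF = 138.1° ✓; |KF| = 28.10 ✓; ∠KFS = 84.00° ✓; |FS| = 18.20 ✓; ∠(FS, SL) = 90.00° ✓; |SL| = 23.70 ✓; ∠(SL, LT) = 90.00° ✓; |LT| = 16.20 ✓; ∠LTJ = 55.49° ✓; |TJ| = 2.500 ✗.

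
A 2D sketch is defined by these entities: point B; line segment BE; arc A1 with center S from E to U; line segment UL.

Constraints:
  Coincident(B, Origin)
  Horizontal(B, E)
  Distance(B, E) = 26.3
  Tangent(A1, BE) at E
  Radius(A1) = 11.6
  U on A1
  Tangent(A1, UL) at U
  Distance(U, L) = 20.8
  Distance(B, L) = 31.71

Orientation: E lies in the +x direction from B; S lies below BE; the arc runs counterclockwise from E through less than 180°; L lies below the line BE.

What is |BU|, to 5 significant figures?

17.613

B is at the origin; B and E share the same y with |BE| = 26.3 and E on the +x side, so E = (26.300, 0.0000). The tangent condition forces SE to be normal to BE, so S = E + (0, -11.6) = (26.300, -11.600). Since SU ⟂ UL (tangency), |SL| = √(11.6² + 20.8²) = 23.816 regardless of where U sits on A1. So L lies on both circle(B, 31.71) and circle(S, 23.816); the below-BE intersection is L = (10.909, -29.775). U is the foot of the tangent from L: U = (14.917, -9.3644).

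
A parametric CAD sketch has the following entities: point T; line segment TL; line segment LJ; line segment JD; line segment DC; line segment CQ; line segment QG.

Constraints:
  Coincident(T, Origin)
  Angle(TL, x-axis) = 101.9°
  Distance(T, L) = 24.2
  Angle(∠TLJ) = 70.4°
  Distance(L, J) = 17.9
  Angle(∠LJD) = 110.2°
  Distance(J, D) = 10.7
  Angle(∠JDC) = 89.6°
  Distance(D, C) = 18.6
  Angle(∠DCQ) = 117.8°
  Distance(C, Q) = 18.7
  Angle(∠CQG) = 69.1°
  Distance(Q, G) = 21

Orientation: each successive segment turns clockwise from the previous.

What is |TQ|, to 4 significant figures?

26.11

T is at the origin; TL runs at 101.9° with length 24.2, so L = (-4.990, 23.68). ∠TLJ = 70.4° gives LJ at -7.700° from the x-axis; with |LJ| = 17.9, J = (12.75, 21.28). ∠LJD = 110.2° gives JD at -77.50° from the x-axis; with |JD| = 10.7, D = (15.06, 10.84). ∠JDC = 89.6° gives DC at -167.9° from the x-axis; with |DC| = 18.6, C = (-3.122, 6.936). ∠DCQ = 117.8° gives CQ at 129.9° from the x-axis; with |CQ| = 18.7, Q = (-15.12, 21.28). Then |TQ| = |Q − T| = 26.11.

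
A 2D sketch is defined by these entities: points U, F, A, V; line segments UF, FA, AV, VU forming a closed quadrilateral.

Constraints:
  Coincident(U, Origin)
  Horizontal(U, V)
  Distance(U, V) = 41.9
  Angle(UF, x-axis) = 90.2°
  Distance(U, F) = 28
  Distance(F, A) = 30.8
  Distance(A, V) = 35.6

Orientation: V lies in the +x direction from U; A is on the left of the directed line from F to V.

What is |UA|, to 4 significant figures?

45.18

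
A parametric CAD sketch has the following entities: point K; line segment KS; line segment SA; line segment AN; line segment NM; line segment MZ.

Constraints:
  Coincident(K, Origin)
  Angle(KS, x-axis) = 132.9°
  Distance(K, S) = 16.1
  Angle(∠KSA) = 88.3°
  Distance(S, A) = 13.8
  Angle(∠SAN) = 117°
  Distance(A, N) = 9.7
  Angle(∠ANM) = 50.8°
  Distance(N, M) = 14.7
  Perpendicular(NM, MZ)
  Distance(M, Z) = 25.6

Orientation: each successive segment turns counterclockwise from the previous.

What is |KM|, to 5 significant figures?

11.078

K is at the origin; KS runs at 132.9° with length 16.1, so S = (-10.960, 11.794). ∠KSA = 88.3° gives SA at -135.40° from the x-axis; with |SA| = 13.8, A = (-20.786, 2.1042). ∠SAN = 117.0° gives AN at -72.400° from the x-axis; with |AN| = 9.7, N = (-17.853, -7.1417). ∠ANM = 50.8° gives NM at 56.800° from the x-axis; with |NM| = 14.7, M = (-9.8034, 5.1587). Then |KM| = |M − K| = 11.078.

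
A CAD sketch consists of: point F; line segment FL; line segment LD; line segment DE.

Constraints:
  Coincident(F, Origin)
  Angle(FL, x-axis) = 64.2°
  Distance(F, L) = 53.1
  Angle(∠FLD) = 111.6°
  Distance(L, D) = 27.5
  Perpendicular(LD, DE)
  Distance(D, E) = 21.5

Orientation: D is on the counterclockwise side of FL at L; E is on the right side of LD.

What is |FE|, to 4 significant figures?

85.07

∠FLD = 111.6°, so LD runs at 64.2° + (180° − 111.6°) = 132.6° from the x-axis; with |LD| = 27.5, D = L + 27.5·(cos 132.6°, sin 132.6°) = (4.497, 68.05). The perpendicularity gives DE at right angles to LD; with |DE| = 21.5 on the right of LD, E = D + 21.5·(0.7361, 0.6769) = (20.32, 82.60). Then |FE| = |E − F| = 85.07.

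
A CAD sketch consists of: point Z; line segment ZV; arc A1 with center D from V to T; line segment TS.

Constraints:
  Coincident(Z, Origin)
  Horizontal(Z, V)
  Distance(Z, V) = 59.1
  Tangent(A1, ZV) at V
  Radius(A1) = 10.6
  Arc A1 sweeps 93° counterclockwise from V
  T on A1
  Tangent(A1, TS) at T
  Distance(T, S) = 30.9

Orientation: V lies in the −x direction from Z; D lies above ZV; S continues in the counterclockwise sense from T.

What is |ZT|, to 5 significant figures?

49.780

Z is at the origin; Z and V share the same y with |ZV| = 59.1 and V on the −x side, so V = (-59.100, 0.0000). Tangency of A1 to ZV means the radius DV is perpendicular to ZV, so D = V + (0, 10.6) = (-59.100, 10.600). On A1, V sits at bearing -90° from D; a 93° counterclockwise sweep puts T at bearing 3°, so T = D + 10.6·(cos 3°, sin 3°) = (-48.515, 11.155). Then |ZT| = |T − Z| = 49.780.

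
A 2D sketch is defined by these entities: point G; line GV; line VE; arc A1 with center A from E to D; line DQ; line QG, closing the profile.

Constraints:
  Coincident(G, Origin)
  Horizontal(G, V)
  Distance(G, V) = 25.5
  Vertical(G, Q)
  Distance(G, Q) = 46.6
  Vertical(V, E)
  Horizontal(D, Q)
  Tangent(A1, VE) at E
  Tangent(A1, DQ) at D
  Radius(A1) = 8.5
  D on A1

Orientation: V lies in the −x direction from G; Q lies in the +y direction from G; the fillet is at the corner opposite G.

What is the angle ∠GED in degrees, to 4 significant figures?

101.2°

G is at the origin; GV is horizontal with |GV| = 25.5 and V on the −x side, so V = (-25.50, 0.000). GQ is vertical with |GQ| = 46.6 and Q on the +y side, so Q = (0.000, 46.60). The virtual corner opposite G is at (-25.50, 46.60). The tangent condition forces AE to be normal to VE and A1 meets DQ tangentially, so AD is at right angles to DQ, with radius 8.5, so the center A sits 8.5 in from both sides at A = (-17.00, 38.10). That places the tangent points at E = (-25.50, 38.10) on VE and D = (-17.00, 46.60) on DQ. Then cos ∠GED = EG·ED / (|EG||ED|), giving 101.2°.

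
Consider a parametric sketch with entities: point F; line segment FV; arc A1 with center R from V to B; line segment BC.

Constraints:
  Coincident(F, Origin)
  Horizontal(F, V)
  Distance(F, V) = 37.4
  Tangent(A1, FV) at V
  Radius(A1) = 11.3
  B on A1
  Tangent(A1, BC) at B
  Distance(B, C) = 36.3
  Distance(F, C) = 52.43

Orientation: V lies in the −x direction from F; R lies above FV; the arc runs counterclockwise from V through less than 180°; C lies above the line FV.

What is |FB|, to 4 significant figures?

28.17

Checks: F = (0.00, 0.00) ✓; |RB| = 11.30 ✓; ∠(RB, BC) = 90.00° ✓; |BC| = 36.30 ✓; |FC| = 52.43 ✓.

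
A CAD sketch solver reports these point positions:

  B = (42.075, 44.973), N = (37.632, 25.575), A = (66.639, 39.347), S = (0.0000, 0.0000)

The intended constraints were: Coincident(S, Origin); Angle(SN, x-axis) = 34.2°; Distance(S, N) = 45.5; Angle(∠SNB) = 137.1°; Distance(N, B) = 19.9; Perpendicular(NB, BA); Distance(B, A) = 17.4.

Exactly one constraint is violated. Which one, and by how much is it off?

Distance(B, A) = 17.4 — off by 7.80.

S = (0.00, 0.00) ✓; SN at 34.20° ✓; |SN| = 45.50 ✓; ∠SNB = 137.1° ✓; |NB| = 19.90 ✓; ∠(NB, BA) = 90.00° ✓; |BA| = 25.20 ✗.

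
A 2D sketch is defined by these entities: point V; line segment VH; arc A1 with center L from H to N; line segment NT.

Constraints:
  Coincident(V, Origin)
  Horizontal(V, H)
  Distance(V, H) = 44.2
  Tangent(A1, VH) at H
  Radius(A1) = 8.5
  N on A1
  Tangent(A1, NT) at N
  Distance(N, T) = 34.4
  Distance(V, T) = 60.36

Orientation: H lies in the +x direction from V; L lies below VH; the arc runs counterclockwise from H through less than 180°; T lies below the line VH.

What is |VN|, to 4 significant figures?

37.16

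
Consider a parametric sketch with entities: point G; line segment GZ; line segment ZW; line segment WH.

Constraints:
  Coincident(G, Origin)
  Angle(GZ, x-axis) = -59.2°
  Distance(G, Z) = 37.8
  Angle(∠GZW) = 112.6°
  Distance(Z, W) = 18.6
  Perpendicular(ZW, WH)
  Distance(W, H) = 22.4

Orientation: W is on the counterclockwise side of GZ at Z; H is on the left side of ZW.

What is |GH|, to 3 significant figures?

35.4

G is at the origin; GZ runs at -59.2° with length 37.8, so Z = 37.8·(cos -59.2°, sin -59.2°) = (19.4, -32.5). ∠GZW = 112.6°, so ZW runs at -59.2° + (180° − 112.6°) = 8.20° from the x-axis; with |ZW| = 18.6, W = Z + 18.6·(cos 8.20°, sin 8.20°) = (37.8, -29.8). The perpendicularity gives WH at right angles to ZW; with |WH| = 22.4 on the left of ZW, H = W + 22.4·(-0.143, 0.990) = (34.6, -7.64). Then |GH| = |H − G| = 35.4.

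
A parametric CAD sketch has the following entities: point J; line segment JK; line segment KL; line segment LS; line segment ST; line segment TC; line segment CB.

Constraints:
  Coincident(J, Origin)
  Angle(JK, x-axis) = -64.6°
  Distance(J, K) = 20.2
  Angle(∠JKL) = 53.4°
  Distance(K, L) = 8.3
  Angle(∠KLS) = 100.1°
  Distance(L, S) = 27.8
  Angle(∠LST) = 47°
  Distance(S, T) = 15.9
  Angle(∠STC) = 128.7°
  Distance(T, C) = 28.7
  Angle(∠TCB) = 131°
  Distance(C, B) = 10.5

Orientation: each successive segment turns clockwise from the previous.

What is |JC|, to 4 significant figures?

30.11

J is at the origin; JK runs at -64.6° with length 20.2, so K = (8.664, -18.25). ∠JKL = 53.4° gives KL at 168.8° from the x-axis; with |KL| = 8.3, L = (0.5226, -16.64). ∠KLS = 100.1° gives LS at 88.90° from the x-axis; with |LS| = 27.8, S = (1.056, 11.16). ∠LST = 47.0° gives ST at -44.10° from the x-axis; with |ST| = 15.9, T = (12.47, 0.09464). ∠STC = 128.7° gives TC at -95.40° from the x-axis; with |TC| = 28.7, C = (9.774, -28.48). Then |JC| = |C − J| = 30.11.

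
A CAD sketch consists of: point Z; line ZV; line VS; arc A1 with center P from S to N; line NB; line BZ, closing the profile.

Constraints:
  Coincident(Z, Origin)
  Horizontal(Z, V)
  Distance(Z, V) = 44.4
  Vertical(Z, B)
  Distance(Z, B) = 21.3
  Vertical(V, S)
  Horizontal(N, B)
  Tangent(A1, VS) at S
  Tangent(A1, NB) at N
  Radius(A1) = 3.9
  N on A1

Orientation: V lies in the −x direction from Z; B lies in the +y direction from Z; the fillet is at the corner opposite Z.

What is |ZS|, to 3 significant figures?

47.7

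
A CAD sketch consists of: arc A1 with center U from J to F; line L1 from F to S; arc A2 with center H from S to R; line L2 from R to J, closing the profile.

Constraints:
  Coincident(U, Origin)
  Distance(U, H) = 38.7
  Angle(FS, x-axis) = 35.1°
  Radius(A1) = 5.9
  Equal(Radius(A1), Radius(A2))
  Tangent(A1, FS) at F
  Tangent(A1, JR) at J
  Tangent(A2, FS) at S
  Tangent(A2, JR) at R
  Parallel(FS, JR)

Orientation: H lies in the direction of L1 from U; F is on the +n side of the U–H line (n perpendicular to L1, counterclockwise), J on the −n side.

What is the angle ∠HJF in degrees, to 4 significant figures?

81.33°

The slot axis is L1's direction at 35.1°, so u = (cos 35.1°, sin 35.1°) = (0.8181, 0.5750) and n = (−sin 35.1°, cos 35.1°) = (-0.5750, 0.8181). U is at the origin and H lies 38.7 along u from U, so H = 38.7·u = (31.66, 22.25). Tangency of A1 to both parallel lines with radius 5.9 puts F and J at U ± 5.9·n: F = (-3.393, 4.827), J = (3.393, -4.827). Then cos ∠HJF = JH·JF / (|JH||JF|), giving 81.33°.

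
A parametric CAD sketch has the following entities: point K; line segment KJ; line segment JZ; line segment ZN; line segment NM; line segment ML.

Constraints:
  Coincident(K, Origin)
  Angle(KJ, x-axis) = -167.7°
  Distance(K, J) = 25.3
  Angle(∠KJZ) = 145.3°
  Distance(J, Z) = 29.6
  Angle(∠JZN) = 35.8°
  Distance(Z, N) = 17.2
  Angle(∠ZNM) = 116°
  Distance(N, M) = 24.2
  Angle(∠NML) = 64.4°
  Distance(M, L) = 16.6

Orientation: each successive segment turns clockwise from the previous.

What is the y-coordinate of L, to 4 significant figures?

-12.78

K is at the origin; KJ runs at -167.7° with length 25.3, so J = (-24.72, -5.390). ∠KJZ = 145.3° gives JZ at 157.6° from the x-axis; with |JZ| = 29.6, Z = (-52.09, 5.890). ∠JZN = 35.8° gives ZN at 13.40° from the x-axis; with |ZN| = 17.2, N = (-35.35, 9.876). ∠ZNM = 116.0° gives NM at -50.60° from the x-axis; with |NM| = 24.2, M = (-19.99, -8.824). ∠NML = 64.4° gives ML at -166.2° from the x-axis; with |ML| = 16.6, L = (-36.11, -12.78). So L.y = -12.78.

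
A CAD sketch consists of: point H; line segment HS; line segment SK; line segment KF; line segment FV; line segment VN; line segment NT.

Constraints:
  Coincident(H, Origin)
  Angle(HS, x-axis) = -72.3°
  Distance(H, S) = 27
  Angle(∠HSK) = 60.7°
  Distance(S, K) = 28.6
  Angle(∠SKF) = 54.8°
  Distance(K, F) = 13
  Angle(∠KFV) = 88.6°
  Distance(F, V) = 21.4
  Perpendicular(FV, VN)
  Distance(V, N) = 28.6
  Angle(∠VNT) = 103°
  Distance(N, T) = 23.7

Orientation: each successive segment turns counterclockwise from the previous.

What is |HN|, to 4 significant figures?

49.26

∠KFV = 88.6° gives FV at -96.40° from the x-axis; with |FV| = 21.4, V = (12.45, -24.31). The perpendicularity gives VN at right angles to FV, so VN runs at -6.400°; with |VN| = 28.6, N = (40.87, -27.50). Then |HN| = |N − H| = 49.26.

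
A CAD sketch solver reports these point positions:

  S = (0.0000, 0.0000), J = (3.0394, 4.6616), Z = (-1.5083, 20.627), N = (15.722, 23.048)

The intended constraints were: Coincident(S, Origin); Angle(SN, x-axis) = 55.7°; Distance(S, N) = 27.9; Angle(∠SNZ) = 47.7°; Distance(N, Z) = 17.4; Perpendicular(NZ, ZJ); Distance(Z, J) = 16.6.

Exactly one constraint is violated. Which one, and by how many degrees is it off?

Perpendicular(NZ, ZJ) — off by 7.90°.

S = (0.00, 0.00) ✓; SN at 55.70° ✓; |SN| = 27.90 ✓; ∠SNZ = 47.70° ✓; |NZ| = 17.40 ✓; ∠(NZ, ZJ) = 97.90° ✗; |ZJ| = 16.60 ✓.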